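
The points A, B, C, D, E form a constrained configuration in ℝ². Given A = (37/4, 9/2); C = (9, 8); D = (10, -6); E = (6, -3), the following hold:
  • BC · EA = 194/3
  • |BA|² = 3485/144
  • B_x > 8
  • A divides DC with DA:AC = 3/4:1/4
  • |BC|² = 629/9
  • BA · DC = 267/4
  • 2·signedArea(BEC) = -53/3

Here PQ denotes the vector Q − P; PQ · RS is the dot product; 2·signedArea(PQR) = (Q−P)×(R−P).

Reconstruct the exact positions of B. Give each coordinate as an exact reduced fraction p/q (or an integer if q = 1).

1. B_x = 25/3  [BA · DC = 267/4 ∩ BC · EA = 194/3]
2. B_y = -1/3  [BA · DC = 267/4 ∩ BC · EA = 194/3]
   → B = (25/3, -1/3)

B = (25/3, -1/3)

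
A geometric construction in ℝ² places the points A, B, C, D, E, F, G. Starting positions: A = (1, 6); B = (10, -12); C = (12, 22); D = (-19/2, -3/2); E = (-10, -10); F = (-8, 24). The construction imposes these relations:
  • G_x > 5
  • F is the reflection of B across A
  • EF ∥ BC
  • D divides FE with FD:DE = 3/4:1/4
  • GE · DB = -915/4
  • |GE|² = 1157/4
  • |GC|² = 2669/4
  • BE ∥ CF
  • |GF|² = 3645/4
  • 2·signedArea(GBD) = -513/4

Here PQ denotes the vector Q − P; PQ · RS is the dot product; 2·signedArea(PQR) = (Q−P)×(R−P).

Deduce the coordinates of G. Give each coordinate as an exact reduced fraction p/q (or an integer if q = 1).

G = (11/2, -3)

1. G_x = 11/2  [GE · DB = -915/4 ∩ 2·signedArea(GBD) = -513/4]
2. G_y = -3  [GE · DB = -915/4 ∩ 2·signedArea(GBD) = -513/4]
   → G = (11/2, -3)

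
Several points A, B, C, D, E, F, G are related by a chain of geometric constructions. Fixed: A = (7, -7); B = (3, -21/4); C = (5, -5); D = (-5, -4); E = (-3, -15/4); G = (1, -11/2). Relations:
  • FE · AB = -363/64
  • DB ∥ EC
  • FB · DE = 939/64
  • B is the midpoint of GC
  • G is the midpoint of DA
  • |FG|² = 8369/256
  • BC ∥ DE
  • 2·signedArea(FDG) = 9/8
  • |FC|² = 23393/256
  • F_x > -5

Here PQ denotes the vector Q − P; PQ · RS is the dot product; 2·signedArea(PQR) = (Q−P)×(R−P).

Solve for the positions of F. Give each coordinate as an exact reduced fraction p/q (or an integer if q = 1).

F = (-9/2, -63/16)

1. F_x = -9/2  [FB · DE = 939/64 ∩ FE · AB = -363/64]
2. F_y = -63/16  [FB · DE = 939/64 ∩ FE · AB = -363/64]
   → F = (-9/2, -63/16)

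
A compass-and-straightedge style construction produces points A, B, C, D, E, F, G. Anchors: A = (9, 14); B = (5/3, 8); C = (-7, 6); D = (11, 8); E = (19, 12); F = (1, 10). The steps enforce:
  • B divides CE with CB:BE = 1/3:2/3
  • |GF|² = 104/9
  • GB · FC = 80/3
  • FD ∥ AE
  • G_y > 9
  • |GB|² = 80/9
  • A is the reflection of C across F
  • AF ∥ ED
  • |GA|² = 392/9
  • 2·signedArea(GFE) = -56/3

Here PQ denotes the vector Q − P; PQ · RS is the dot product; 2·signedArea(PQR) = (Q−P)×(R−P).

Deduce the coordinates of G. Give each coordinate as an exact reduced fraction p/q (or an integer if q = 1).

1. G_x = 13/3  [2·signedArea(GFE) = -56/3 ∩ GB · FC = 80/3]
2. G_y = 28/3  [2·signedArea(GFE) = -56/3 ∩ GB · FC = 80/3]
   → G = (13/3, 28/3)

G = (13/3, 28/3)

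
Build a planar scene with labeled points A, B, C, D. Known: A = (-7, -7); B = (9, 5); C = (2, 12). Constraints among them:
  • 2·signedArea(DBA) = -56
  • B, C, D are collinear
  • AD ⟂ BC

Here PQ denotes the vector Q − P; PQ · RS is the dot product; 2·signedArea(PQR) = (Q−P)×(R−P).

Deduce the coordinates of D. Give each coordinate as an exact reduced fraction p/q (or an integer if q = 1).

1. D_x = 7  [B, C, D are collinear ∩ AD ⟂ BC]
2. D_y = 7  [B, C, D are collinear ∩ AD ⟂ BC]
   → D = (7, 7)

D = (7, 7)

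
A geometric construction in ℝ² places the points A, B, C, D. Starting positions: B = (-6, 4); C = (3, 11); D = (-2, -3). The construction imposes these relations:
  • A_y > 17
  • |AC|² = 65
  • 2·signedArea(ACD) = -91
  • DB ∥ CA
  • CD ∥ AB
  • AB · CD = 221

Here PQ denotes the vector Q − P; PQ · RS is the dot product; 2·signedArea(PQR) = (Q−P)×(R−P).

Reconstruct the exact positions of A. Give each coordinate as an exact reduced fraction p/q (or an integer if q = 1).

1. A_x = -1  [CD ∥ AB ∩ DB ∥ CA]
2. A_y = 18  [CD ∥ AB ∩ DB ∥ CA]
   → A = (-1, 18)

A = (-1, 18)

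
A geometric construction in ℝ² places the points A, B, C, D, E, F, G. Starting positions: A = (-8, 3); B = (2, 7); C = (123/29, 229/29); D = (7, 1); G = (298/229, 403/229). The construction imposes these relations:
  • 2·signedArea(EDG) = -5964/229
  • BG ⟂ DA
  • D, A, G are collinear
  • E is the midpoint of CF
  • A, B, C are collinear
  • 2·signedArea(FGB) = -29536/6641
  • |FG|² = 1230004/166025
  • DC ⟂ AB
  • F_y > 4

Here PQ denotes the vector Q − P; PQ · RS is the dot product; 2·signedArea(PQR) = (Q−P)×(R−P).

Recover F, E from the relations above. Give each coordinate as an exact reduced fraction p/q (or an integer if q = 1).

1. F_x = 16452/6641  [line -1200/229·x + 160/229·y + 66656/6641 = 0 ∩ |FG|² = 1230004/166025]
2. F_y = 139943/33205  [line -1200/229·x + 160/229·y + 66656/6641 = 0 ∩ |FG|² = 1230004/166025]
   → F = (16452/6641, 139943/33205)
3. E_x = 44619/13282  [E is the midpoint of CF]
4. E_y = 201074/33205  [E is the midpoint of CF]
   → E = (44619/13282, 201074/33205)

E = (44619/13282, 201074/33205)
F = (16452/6641, 139943/33205)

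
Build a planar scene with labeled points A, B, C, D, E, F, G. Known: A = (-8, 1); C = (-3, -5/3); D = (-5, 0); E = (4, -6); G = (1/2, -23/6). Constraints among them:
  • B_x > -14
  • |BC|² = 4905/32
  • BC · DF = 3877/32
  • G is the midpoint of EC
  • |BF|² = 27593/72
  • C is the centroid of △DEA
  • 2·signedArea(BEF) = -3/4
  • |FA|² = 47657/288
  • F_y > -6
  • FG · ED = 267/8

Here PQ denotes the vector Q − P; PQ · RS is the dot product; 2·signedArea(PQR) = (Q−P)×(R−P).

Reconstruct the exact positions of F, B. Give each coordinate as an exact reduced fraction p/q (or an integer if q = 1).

B = (-105/8, 131/24)
F = (25/8, -131/24)

1. F_x = 25/8  [line 9·x + -6·y + -487/8 = 0 ∩ |FA|² = 47657/288]
2. F_y = -131/24  [line 9·x + -6·y + -487/8 = 0 ∩ |FA|² = 47657/288]
   → F = (25/8, -131/24)
3. B_x = -105/8  [BC · DF = 3877/32 ∩ 2·signedArea(BEF) = -3/4]
4. B_y = 131/24  [BC · DF = 3877/32 ∩ 2·signedArea(BEF) = -3/4]
   → B = (-105/8, 131/24)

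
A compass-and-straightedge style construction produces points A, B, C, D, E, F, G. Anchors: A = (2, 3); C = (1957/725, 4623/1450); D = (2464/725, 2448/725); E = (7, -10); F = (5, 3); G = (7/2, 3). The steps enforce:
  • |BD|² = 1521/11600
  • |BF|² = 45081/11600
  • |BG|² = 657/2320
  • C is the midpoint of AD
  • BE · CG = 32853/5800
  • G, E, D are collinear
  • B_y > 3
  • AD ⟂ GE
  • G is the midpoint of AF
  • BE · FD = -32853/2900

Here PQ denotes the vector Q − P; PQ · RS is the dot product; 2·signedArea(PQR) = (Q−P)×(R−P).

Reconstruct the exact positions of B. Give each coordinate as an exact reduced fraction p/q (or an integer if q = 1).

B = (4421/1450, 9519/2900)

1. B_x = 4421/1450  [line 1161/725·x + -273/725·y + -423/116 = 0 ∩ |BG|² = 657/2320]
2. B_y = 9519/2900  [line 1161/725·x + -273/725·y + -423/116 = 0 ∩ |BG|² = 657/2320]
   → B = (4421/1450, 9519/2900)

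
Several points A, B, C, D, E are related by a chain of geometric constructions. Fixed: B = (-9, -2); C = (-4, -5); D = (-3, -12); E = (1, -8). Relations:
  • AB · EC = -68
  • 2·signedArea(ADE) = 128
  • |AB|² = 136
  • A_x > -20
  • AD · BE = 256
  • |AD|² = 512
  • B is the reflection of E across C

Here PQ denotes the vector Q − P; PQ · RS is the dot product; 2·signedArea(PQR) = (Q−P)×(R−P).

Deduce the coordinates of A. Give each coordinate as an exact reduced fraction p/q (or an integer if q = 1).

A = (-19, 4)

1. A_x = -19  [AB · EC = -68 ∩ 2·signedArea(ADE) = 128]
2. A_y = 4  [AB · EC = -68 ∩ 2·signedArea(ADE) = 128]
   → A = (-19, 4)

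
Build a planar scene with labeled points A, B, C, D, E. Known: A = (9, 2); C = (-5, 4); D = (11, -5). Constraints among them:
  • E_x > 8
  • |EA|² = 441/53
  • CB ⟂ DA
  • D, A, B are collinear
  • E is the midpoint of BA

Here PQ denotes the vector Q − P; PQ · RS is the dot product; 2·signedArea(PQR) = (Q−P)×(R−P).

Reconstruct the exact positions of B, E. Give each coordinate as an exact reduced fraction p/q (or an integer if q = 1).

1. B_x = 393/53  [D, A, B are collinear ∩ CB ⟂ DA]
2. B_y = 400/53  [D, A, B are collinear ∩ CB ⟂ DA]
   → B = (393/53, 400/53)
3. E_x = 435/53  [E is the midpoint of BA]
4. E_y = 253/53  [E is the midpoint of BA]
   → E = (435/53, 253/53)

B = (393/53, 400/53)
E = (435/53, 253/53)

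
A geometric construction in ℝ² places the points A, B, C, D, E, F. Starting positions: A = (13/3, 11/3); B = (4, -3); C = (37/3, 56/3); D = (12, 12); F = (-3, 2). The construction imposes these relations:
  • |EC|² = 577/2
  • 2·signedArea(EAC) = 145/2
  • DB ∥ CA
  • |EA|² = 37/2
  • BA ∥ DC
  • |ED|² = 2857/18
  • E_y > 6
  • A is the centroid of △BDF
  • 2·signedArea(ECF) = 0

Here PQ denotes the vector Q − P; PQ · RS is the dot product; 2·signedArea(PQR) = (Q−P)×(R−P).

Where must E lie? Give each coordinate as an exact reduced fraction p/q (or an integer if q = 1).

E = (5/6, 37/6)

1. E_x = 5/6  [2·signedArea(ECF) = 0 ∩ 2·signedArea(EAC) = 145/2]
2. E_y = 37/6  [2·signedArea(ECF) = 0 ∩ 2·signedArea(EAC) = 145/2]
   → E = (5/6, 37/6)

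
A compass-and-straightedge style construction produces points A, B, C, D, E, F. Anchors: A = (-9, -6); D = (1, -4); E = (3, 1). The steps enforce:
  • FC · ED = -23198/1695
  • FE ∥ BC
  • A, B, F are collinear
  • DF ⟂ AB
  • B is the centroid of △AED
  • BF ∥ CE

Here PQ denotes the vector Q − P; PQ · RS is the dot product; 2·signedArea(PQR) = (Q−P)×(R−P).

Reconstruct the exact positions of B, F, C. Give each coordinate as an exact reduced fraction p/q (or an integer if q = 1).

B = (-5/3, -3)
C = (1807/1695, 118/565)
F = (151/565, -1248/565)

1. B_x = -5/3  [B is the centroid of △AED]
2. B_y = -3  [B is the centroid of △AED]
   → B = (-5/3, -3)
3. F_x = 151/565  [A, B, F are collinear ∩ DF ⟂ AB]
4. F_y = -1248/565  [A, B, F are collinear ∩ DF ⟂ AB]
   → F = (151/565, -1248/565)
5. C_x = 1807/1695  [BF ∥ CE ∩ FE ∥ BC]
6. C_y = 118/565  [BF ∥ CE ∩ FE ∥ BC]
   → C = (1807/1695, 118/565)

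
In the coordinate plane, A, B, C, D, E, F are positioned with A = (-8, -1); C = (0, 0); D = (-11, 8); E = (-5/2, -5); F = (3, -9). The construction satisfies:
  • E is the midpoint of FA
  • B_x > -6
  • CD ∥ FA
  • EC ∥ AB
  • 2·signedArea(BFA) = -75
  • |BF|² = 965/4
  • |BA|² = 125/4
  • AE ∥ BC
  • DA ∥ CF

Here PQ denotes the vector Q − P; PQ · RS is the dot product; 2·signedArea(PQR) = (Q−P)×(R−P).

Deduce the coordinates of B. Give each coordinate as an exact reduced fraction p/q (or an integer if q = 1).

B = (-11/2, 4)

1. B_x = -11/2  [AE ∥ BC ∩ EC ∥ AB]
2. B_y = 4  [AE ∥ BC ∩ EC ∥ AB]
   → B = (-11/2, 4)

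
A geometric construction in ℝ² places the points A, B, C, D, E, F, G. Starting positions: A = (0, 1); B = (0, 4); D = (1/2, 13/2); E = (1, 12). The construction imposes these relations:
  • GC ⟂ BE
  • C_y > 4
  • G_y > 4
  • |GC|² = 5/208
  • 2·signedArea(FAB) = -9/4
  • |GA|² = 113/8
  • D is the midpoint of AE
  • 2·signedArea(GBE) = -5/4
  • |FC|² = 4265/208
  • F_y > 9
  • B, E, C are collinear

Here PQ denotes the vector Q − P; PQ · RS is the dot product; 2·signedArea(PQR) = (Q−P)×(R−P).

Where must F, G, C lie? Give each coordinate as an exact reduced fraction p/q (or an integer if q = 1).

C = (5/52, 62/13)
F = (3/4, 37/4)
G = (1/4, 19/4)

1. F_x = 3/4  [2·signedArea(FAB) = -9/4]
2. G_x = 1/4  [line -8·x + 1·y + -11/4 = 0 ∩ |GA|² = 113/8]
3. G_y = 19/4  [line -8·x + 1·y + -11/4 = 0 ∩ |GA|² = 113/8]
   → G = (1/4, 19/4)
4. C_x = 5/52  [B, E, C are collinear ∩ GC ⟂ BE]
5. C_y = 62/13  [B, E, C are collinear ∩ GC ⟂ BE]
   → C = (5/52, 62/13)
6. F_y = 37/4  [|FC|² = 4265/208]
   → F = (3/4, 37/4)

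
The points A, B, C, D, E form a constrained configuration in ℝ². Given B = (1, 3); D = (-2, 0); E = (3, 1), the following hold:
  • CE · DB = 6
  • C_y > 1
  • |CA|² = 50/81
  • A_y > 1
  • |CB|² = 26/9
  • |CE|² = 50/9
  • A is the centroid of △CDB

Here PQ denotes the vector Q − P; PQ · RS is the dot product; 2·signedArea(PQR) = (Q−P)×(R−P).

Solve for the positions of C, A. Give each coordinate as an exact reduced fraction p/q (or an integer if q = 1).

A = (-1/9, 13/9)
C = (2/3, 4/3)

1. C_x = 2/3  [line -3·x + -3·y + 6 = 0 ∩ |CE|² = 50/9]
2. C_y = 4/3  [line -3·x + -3·y + 6 = 0 ∩ |CE|² = 50/9]
   → C = (2/3, 4/3)
3. A_x = -1/9  [A is the centroid of △CDB]
4. A_y = 13/9  [A is the centroid of △CDB]
   → A = (-1/9, 13/9)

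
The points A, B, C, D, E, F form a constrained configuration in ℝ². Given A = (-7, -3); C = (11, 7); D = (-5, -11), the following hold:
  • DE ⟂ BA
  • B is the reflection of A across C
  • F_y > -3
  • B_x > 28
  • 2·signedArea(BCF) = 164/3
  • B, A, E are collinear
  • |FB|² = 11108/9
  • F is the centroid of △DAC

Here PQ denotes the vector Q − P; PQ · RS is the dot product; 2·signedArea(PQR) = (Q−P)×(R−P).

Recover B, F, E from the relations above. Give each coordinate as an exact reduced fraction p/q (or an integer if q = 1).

B = (29, 17)
E = (-470/53, -214/53)
F = (-1/3, -7/3)

1. B_x = 29  [B is the reflection of A across C]
2. B_y = 17  [B is the reflection of A across C]
   → B = (29, 17)
3. F_x = -1/3  [F is the centroid of △DAC]
4. F_y = -7/3  [F is the centroid of △DAC]
   → F = (-1/3, -7/3)
5. E_x = -470/53  [B, A, E are collinear ∩ DE ⟂ BA]
6. E_y = -214/53  [B, A, E are collinear ∩ DE ⟂ BA]
   → E = (-470/53, -214/53)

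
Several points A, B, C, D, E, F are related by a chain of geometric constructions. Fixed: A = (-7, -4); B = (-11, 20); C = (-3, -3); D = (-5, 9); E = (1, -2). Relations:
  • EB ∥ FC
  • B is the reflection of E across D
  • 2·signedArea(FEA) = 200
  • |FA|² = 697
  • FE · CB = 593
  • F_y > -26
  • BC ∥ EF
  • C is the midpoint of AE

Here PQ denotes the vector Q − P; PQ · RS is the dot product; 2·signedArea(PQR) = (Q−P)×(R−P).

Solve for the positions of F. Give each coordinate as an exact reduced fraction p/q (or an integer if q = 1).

1. F_x = 9  [EB ∥ FC ∩ BC ∥ EF]
2. F_y = -25  [EB ∥ FC ∩ BC ∥ EF]
   → F = (9, -25)

F = (9, -25)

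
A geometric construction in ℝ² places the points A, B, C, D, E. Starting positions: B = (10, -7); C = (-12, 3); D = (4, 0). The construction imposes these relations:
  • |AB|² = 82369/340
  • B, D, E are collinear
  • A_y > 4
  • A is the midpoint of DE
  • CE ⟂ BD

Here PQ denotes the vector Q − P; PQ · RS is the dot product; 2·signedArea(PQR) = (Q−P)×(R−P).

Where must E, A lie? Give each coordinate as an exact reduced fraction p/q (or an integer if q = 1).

1. E_x = -362/85  [B, D, E are collinear ∩ CE ⟂ BD]
2. E_y = 819/85  [B, D, E are collinear ∩ CE ⟂ BD]
   → E = (-362/85, 819/85)
3. A_x = -11/85  [A is the midpoint of DE]
4. A_y = 819/170  [A is the midpoint of DE]
   → A = (-11/85, 819/170)

A = (-11/85, 819/170)
E = (-362/85, 819/85)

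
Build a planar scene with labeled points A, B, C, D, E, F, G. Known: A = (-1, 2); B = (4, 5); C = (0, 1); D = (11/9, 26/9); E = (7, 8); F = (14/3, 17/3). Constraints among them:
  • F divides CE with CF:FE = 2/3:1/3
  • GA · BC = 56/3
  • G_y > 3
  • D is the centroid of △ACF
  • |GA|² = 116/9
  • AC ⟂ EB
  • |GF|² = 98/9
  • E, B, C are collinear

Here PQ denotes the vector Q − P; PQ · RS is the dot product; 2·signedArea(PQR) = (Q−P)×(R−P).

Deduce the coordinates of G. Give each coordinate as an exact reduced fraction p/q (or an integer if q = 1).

1. G_x = 7/3  [line 4·x + 4·y + -68/3 = 0 ∩ |GF|² = 98/9]
2. G_y = 10/3  [line 4·x + 4·y + -68/3 = 0 ∩ |GF|² = 98/9]
   → G = (7/3, 10/3)

G = (7/3, 10/3)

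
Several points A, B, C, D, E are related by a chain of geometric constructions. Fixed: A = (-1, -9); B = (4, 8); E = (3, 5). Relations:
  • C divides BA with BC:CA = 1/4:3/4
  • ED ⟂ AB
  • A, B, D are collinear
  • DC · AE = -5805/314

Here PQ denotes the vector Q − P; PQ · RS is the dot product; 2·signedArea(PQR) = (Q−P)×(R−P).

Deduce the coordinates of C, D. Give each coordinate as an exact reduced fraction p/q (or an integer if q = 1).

C = (11/4, 15/4)
D = (488/157, 780/157)

1. C_x = 11/4  [C divides BA with BC:CA = 1/4:3/4]
2. C_y = 15/4  [C divides BA with BC:CA = 1/4:3/4]
   → C = (11/4, 15/4)
3. D_x = 488/157  [A, B, D are collinear ∩ ED ⟂ AB]
4. D_y = 780/157  [A, B, D are collinear ∩ ED ⟂ AB]
   → D = (488/157, 780/157)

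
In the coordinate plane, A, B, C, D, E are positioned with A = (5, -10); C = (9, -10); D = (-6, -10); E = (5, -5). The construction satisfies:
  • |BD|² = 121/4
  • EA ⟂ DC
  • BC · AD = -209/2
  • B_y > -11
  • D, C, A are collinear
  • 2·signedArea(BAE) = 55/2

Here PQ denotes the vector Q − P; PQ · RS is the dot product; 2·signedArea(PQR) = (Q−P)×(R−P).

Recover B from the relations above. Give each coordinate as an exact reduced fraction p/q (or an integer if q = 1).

1. B_x = -1/2  [BC · AD = -209/2]
2. B_y = -10  [|BD|² = 121/4]
   → B = (-1/2, -10)

B = (-1/2, -10)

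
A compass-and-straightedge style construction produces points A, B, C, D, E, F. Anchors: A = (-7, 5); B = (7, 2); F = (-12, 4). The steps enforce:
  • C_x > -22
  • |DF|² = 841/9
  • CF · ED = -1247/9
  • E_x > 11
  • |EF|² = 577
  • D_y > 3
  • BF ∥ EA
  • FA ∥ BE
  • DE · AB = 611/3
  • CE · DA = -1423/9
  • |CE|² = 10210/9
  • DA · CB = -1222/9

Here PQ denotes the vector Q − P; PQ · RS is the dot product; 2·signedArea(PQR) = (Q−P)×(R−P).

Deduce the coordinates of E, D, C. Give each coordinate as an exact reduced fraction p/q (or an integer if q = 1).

1. E_x = 12  [BF ∥ EA ∩ FA ∥ BE]
2. E_y = 3  [BF ∥ EA ∩ FA ∥ BE]
   → E = (12, 3)
3. D_x = -7/3  [line -14·x + 3·y + -134/3 = 0 ∩ |DF|² = 841/9]
4. D_y = 4  [line -14·x + 3·y + -134/3 = 0 ∩ |DF|² = 841/9]
   → D = (-7/3, 4)
5. C_x = -65/3  [CF · ED = -1247/9 ∩ CE · DA = -1423/9]
6. C_y = 4  [CF · ED = -1247/9 ∩ CE · DA = -1423/9]
   → C = (-65/3, 4)

C = (-65/3, 4)
D = (-7/3, 4)
E = (12, 3)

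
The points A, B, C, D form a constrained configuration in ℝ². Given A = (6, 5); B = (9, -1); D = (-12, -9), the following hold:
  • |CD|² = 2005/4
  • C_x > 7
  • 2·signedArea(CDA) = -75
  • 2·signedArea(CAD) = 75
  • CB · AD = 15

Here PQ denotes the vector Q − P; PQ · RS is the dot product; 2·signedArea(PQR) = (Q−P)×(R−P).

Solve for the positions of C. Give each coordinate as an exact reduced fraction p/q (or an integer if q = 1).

1. C_x = 15/2  [2·signedArea(CAD) = 75 ∩ CB · AD = 15]
2. C_y = 2  [2·signedArea(CAD) = 75 ∩ CB · AD = 15]
   → C = (15/2, 2)

C = (15/2, 2)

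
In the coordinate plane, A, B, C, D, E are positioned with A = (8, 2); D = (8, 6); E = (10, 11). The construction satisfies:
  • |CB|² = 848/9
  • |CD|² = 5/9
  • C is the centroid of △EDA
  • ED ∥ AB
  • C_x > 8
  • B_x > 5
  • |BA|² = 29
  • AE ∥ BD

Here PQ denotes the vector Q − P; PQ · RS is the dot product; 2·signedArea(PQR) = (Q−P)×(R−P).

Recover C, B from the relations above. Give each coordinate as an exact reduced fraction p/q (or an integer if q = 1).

1. C_x = 26/3  [C is the centroid of △EDA]
2. C_y = 19/3  [C is the centroid of △EDA]
   → C = (26/3, 19/3)
3. B_x = 6  [AE ∥ BD ∩ ED ∥ AB]
4. B_y = -3  [AE ∥ BD ∩ ED ∥ AB]
   → B = (6, -3)

B = (6, -3)
C = (26/3, 19/3)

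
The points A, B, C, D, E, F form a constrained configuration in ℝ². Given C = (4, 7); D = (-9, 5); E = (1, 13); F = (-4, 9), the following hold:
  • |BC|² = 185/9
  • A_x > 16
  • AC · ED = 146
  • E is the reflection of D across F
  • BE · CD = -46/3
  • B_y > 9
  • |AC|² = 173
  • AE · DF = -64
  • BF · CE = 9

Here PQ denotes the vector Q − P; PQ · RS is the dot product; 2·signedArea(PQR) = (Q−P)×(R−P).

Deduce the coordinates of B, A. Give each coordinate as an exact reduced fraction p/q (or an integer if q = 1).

1. B_x = 1/3  [BF · CE = 9 ∩ BE · CD = -46/3]
2. B_y = 29/3  [BF · CE = 9 ∩ BE · CD = -46/3]
   → B = (1/3, 29/3)
3. A_x = 17  [line 10·x + 8·y + -242 = 0 ∩ |AC|² = 173]
4. A_y = 9  [line 10·x + 8·y + -242 = 0 ∩ |AC|² = 173]
   → A = (17, 9)

A = (17, 9)
B = (1/3, 29/3)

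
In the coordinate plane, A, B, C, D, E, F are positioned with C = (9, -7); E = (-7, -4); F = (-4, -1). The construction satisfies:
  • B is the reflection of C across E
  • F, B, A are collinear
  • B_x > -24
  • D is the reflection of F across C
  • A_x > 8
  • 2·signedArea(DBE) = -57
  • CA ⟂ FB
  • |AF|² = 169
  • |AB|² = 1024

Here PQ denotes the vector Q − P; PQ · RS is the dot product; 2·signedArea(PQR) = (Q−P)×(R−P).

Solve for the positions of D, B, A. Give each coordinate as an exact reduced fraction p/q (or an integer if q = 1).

A = (9, -1)
B = (-23, -1)
D = (22, -13)

1. D_x = 22  [D is the reflection of F across C]
2. D_y = -13  [D is the reflection of F across C]
   → D = (22, -13)
3. B_x = -23  [B is the reflection of C across E]
4. B_y = -1  [B is the reflection of C across E]
   → B = (-23, -1)
5. A_x = 9  [F, B, A are collinear ∩ CA ⟂ FB]
6. A_y = -1  [F, B, A are collinear ∩ CA ⟂ FB]
   → A = (9, -1)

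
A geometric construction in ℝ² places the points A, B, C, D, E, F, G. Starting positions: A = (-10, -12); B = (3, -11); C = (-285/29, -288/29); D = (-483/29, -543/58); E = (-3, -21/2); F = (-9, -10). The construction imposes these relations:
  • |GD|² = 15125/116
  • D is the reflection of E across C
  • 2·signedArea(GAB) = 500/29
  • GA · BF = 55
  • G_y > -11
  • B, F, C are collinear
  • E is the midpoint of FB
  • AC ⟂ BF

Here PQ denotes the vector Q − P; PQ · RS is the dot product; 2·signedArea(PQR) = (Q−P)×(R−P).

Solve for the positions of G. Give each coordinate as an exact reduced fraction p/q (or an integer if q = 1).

G = (-153/29, -299/29)

1. G_x = -153/29  [2·signedArea(GAB) = 500/29 ∩ GA · BF = 55]
2. G_y = -299/29  [2·signedArea(GAB) = 500/29 ∩ GA · BF = 55]
   → G = (-153/29, -299/29)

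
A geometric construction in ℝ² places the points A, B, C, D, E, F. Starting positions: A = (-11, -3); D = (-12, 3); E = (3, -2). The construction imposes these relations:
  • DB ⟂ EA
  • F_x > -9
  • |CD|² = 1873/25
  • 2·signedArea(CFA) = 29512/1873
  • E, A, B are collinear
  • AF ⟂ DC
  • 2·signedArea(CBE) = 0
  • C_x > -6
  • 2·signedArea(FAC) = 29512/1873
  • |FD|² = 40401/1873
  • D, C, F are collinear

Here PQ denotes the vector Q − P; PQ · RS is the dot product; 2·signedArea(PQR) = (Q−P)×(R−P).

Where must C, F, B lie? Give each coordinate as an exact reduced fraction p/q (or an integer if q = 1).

B = (-2279/197, -599/197)
C = (-27/5, -13/5)
F = (-15843/1873, -9/1873)

1. B_x = -2279/197  [E, A, B are collinear ∩ DB ⟂ EA]
2. B_y = -599/197  [E, A, B are collinear ∩ DB ⟂ EA]
   → B = (-2279/197, -599/197)
3. C_x = -27/5  [line -205/197·x + 2870/197·y + 6355/197 = 0 ∩ |CD|² = 1873/25]
4. C_y = -13/5  [line -205/197·x + 2870/197·y + 6355/197 = 0 ∩ |CD|² = 1873/25]
   → C = (-27/5, -13/5)
5. F_x = -15843/1873  [D, C, F are collinear ∩ AF ⟂ DC]
6. F_y = -9/1873  [D, C, F are collinear ∩ AF ⟂ DC]
   → F = (-15843/1873, -9/1873)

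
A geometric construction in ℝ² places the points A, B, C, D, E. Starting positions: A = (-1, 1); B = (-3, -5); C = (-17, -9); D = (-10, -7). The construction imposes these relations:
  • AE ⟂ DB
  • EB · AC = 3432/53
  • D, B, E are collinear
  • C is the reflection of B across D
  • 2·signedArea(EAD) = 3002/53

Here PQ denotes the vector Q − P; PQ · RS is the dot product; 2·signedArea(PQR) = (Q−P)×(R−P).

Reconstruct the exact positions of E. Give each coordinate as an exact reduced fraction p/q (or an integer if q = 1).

1. E_x = 23/53  [D, B, E are collinear ∩ AE ⟂ DB]
2. E_y = -213/53  [D, B, E are collinear ∩ AE ⟂ DB]
   → E = (23/53, -213/53)

E = (23/53, -213/53)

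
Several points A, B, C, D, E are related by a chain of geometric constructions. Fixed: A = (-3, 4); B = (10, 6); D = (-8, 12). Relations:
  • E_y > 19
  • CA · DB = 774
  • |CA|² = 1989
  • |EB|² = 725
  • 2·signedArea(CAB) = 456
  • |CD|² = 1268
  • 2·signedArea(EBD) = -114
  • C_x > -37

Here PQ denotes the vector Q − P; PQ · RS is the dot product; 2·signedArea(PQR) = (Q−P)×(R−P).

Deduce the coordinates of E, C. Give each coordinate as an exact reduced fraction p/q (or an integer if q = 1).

1. E_x = -13  [line -6·x + -18·y + 282 = 0 ∩ |EB|² = 725]
2. E_y = 20  [line -6·x + -18·y + 282 = 0 ∩ |EB|² = 725]
   → E = (-13, 20)
3. C_x = -36  [CA · DB = 774 ∩ 2·signedArea(CAB) = 456]
4. C_y = 34  [CA · DB = 774 ∩ 2·signedArea(CAB) = 456]
   → C = (-36, 34)

C = (-36, 34)
E = (-13, 20)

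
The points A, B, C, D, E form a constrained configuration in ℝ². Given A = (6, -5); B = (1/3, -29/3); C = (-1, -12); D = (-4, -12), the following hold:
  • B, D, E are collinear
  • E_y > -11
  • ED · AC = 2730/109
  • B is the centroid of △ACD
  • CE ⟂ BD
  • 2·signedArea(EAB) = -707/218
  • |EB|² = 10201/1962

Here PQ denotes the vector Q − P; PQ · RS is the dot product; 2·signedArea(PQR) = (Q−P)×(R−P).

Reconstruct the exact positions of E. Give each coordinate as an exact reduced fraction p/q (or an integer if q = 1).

1. E_x = -365/218  [B, D, E are collinear ∩ CE ⟂ BD]
2. E_y = -2343/218  [B, D, E are collinear ∩ CE ⟂ BD]
   → E = (-365/218, -2343/218)

E = (-365/218, -2343/218)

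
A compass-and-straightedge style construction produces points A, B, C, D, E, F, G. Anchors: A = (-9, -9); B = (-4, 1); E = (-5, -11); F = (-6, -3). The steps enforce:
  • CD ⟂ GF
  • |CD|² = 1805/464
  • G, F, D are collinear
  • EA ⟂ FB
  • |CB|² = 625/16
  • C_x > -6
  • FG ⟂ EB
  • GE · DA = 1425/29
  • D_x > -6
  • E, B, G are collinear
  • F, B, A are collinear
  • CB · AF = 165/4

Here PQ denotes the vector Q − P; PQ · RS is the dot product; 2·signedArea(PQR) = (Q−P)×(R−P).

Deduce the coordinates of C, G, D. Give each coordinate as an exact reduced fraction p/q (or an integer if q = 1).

C = (-23/4, -5)
D = (-162/29, -88/29)
G = (-126/29, -91/29)

1. C_x = -23/4  [line -3·x + -6·y + -189/4 = 0 ∩ |CB|² = 625/16]
2. C_y = -5  [line -3·x + -6·y + -189/4 = 0 ∩ |CB|² = 625/16]
   → C = (-23/4, -5)
3. G_x = -126/29  [E, B, G are collinear ∩ FG ⟂ EB]
4. G_y = -91/29  [E, B, G are collinear ∩ FG ⟂ EB]
   → G = (-126/29, -91/29)
5. D_x = -162/29  [G, F, D are collinear ∩ CD ⟂ GF]
6. D_y = -88/29  [G, F, D are collinear ∩ CD ⟂ GF]
   → D = (-162/29, -88/29)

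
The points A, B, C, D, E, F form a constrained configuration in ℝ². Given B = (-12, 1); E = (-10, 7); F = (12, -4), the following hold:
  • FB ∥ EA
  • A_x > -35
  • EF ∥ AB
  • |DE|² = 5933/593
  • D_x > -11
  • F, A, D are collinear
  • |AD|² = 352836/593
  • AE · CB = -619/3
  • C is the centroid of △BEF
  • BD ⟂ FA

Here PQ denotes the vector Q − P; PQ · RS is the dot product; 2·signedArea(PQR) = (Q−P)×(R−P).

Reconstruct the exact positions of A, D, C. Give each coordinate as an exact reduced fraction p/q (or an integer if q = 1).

A = (-34, 12)
C = (-10/3, 4/3)
D = (-6500/593, 2364/593)

1. A_x = -34  [EF ∥ AB ∩ FB ∥ EA]
2. A_y = 12  [EF ∥ AB ∩ FB ∥ EA]
   → A = (-34, 12)
3. D_x = -6500/593  [F, A, D are collinear ∩ BD ⟂ FA]
4. D_y = 2364/593  [F, A, D are collinear ∩ BD ⟂ FA]
   → D = (-6500/593, 2364/593)
5. C_x = -10/3  [C is the centroid of △BEF]
6. C_y = 4/3  [C is the centroid of △BEF]
   → C = (-10/3, 4/3)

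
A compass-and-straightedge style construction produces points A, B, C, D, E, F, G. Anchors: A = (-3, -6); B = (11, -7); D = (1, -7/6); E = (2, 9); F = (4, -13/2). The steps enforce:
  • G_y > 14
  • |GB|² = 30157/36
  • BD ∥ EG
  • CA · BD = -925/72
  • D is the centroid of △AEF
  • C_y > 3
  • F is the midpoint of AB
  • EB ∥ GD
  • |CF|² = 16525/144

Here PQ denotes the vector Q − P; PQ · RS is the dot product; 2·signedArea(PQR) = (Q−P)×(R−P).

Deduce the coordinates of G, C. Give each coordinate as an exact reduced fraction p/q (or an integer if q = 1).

1. G_x = -8  [EB ∥ GD ∩ BD ∥ EG]
2. G_y = 89/6  [EB ∥ GD ∩ BD ∥ EG]
   → G = (-8, 89/6)
3. C_x = 3/2  [line 10·x + -35/6·y + 565/72 = 0 ∩ |CF|² = 16525/144]
4. C_y = 47/12  [line 10·x + -35/6·y + 565/72 = 0 ∩ |CF|² = 16525/144]
   → C = (3/2, 47/12)

C = (3/2, 47/12)
G = (-8, 89/6)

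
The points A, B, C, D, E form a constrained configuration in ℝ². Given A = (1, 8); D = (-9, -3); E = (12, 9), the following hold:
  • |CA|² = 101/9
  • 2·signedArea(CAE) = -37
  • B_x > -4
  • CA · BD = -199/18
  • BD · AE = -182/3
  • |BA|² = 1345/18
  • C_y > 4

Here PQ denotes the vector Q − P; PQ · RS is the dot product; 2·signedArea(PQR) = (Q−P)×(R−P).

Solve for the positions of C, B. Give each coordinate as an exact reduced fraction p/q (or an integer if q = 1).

B = (-23/6, 5/6)
C = (4/3, 14/3)

1. B_x = -23/6  [line -11·x + -1·y + -124/3 = 0 ∩ |BA|² = 1345/18]
2. B_y = 5/6  [line -11·x + -1·y + -124/3 = 0 ∩ |BA|² = 1345/18]
   → B = (-23/6, 5/6)
3. C_x = 4/3  [2·signedArea(CAE) = -37 ∩ CA · BD = -199/18]
4. C_y = 14/3  [2·signedArea(CAE) = -37 ∩ CA · BD = -199/18]
   → C = (4/3, 14/3)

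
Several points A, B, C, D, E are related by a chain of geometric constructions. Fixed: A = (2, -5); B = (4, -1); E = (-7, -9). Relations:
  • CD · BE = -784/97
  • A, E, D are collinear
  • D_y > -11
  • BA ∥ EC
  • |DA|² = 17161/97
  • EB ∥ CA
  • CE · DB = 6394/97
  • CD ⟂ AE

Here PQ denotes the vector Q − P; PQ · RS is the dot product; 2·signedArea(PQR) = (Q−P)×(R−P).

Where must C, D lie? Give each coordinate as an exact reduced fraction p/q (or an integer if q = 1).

1. C_x = -9  [EB ∥ CA ∩ BA ∥ EC]
2. C_y = -13  [EB ∥ CA ∩ BA ∥ EC]
   → C = (-9, -13)
3. D_x = -985/97  [A, E, D are collinear ∩ CD ⟂ AE]
4. D_y = -1009/97  [A, E, D are collinear ∩ CD ⟂ AE]
   → D = (-985/97, -1009/97)

C = (-9, -13)
D = (-985/97, -1009/97)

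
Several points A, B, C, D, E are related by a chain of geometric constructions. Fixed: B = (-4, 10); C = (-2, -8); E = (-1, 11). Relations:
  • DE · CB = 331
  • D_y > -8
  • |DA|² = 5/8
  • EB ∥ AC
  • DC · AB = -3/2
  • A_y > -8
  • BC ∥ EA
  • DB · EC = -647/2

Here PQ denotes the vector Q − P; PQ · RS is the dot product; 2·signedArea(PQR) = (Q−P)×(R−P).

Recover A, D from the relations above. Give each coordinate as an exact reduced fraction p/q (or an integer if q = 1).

1. A_x = 1  [EB ∥ AC ∩ BC ∥ EA]
2. A_y = -7  [EB ∥ AC ∩ BC ∥ EA]
   → A = (1, -7)
3. D_x = 1/4  [DC · AB = -3/2 ∩ DB · EC = -647/2]
4. D_y = -29/4  [DC · AB = -3/2 ∩ DB · EC = -647/2]
   → D = (1/4, -29/4)

A = (1, -7)
D = (1/4, -29/4)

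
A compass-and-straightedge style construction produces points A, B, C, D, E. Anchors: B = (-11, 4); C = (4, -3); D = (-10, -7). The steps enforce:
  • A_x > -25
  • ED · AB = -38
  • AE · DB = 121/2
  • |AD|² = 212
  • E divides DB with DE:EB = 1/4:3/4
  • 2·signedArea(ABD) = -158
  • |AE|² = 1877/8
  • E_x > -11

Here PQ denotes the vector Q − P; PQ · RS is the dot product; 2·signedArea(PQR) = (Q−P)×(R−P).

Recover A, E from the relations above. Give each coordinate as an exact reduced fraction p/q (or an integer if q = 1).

1. E_x = -41/4  [E divides DB with DE:EB = 1/4:3/4]
2. E_y = -17/4  [E divides DB with DE:EB = 1/4:3/4]
   → E = (-41/4, -17/4)
3. A_x = -24  [2·signedArea(ABD) = -158 ∩ AE · DB = 121/2]
4. A_y = -11  [2·signedArea(ABD) = -158 ∩ AE · DB = 121/2]
   → A = (-24, -11)

A = (-24, -11)
E = (-41/4, -17/4)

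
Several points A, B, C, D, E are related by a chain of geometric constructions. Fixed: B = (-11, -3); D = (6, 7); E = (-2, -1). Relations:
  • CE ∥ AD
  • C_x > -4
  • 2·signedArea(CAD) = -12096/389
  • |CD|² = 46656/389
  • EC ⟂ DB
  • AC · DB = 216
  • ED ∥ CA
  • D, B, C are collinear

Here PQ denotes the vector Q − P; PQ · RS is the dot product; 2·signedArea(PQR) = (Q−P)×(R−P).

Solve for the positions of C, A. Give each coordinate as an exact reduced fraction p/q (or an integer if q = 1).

A = (1774/389, 3675/389)
C = (-1338/389, 563/389)

1. C_x = -1338/389  [D, B, C are collinear ∩ EC ⟂ DB]
2. C_y = 563/389  [D, B, C are collinear ∩ EC ⟂ DB]
   → C = (-1338/389, 563/389)
3. A_x = 1774/389  [CE ∥ AD ∩ ED ∥ CA]
4. A_y = 3675/389  [CE ∥ AD ∩ ED ∥ CA]
   → A = (1774/389, 3675/389)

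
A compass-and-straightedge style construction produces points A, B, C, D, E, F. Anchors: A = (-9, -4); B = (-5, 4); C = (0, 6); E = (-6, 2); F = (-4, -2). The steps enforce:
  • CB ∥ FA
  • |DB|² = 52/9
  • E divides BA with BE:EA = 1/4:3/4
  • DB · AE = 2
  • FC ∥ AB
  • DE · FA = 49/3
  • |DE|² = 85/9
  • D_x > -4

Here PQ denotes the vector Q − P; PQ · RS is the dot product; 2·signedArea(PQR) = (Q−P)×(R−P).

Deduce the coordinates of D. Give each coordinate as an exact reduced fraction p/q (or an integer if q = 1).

D = (-3, 8/3)

1. D_x = -3  [DB · AE = 2 ∩ DE · FA = 49/3]
2. D_y = 8/3  [DB · AE = 2 ∩ DE · FA = 49/3]
   → D = (-3, 8/3)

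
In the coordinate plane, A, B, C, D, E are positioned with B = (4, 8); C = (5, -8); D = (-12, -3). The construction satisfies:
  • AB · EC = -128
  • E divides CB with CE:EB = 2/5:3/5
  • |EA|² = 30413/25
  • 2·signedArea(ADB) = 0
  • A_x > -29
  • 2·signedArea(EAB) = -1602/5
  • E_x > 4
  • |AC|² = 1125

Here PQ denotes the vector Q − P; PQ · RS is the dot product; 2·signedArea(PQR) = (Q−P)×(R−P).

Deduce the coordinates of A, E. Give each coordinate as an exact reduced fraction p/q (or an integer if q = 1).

A = (-28, -14)
E = (23/5, -8/5)

1. E_x = 23/5  [E divides CB with CE:EB = 2/5:3/5]
2. E_y = -8/5  [E divides CB with CE:EB = 2/5:3/5]
   → E = (23/5, -8/5)
3. A_x = -28  [2·signedArea(ADB) = 0 ∩ AB · EC = -128]
4. A_y = -14  [2·signedArea(ADB) = 0 ∩ AB · EC = -128]
   → A = (-28, -14)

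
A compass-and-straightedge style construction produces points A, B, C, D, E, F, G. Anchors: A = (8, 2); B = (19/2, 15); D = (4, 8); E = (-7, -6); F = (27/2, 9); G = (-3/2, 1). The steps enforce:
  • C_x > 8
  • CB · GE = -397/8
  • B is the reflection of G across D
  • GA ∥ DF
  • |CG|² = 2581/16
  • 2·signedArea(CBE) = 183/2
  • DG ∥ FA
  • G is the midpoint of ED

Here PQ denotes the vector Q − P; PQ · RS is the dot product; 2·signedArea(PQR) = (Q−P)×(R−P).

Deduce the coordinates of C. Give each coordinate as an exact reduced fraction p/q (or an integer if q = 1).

1. C_x = 35/4  [2·signedArea(CBE) = 183/2 ∩ CB · GE = -397/8]
2. C_y = 17/2  [2·signedArea(CBE) = 183/2 ∩ CB · GE = -397/8]
   → C = (35/4, 17/2)

C = (35/4, 17/2)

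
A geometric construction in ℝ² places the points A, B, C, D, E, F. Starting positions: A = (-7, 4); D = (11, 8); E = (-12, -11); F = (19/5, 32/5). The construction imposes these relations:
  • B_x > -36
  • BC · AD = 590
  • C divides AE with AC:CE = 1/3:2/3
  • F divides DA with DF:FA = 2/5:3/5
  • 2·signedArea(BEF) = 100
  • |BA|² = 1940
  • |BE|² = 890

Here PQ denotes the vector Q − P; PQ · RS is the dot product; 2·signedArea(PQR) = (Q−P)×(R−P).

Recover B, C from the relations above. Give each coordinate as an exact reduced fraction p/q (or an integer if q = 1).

1. C_x = -26/3  [C divides AE with AC:CE = 1/3:2/3]
2. C_y = -1  [C divides AE with AC:CE = 1/3:2/3]
   → C = (-26/3, -1)
3. B_x = -35  [BC · AD = 590 ∩ 2·signedArea(BEF) = 100]
4. B_y = -30  [BC · AD = 590 ∩ 2·signedArea(BEF) = 100]
   → B = (-35, -30)

B = (-35, -30)
C = (-26/3, -1)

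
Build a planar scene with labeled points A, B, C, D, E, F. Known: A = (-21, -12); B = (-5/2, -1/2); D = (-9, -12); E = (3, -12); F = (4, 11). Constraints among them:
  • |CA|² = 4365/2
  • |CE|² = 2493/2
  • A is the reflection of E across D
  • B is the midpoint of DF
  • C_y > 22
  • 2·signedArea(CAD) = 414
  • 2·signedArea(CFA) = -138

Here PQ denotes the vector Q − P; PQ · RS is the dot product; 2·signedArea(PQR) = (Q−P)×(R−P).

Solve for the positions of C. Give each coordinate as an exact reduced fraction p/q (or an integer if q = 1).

1. C_x = 21/2  [2·signedArea(CFA) = -138 ∩ 2·signedArea(CAD) = 414]
2. C_y = 45/2  [2·signedArea(CFA) = -138 ∩ 2·signedArea(CAD) = 414]
   → C = (21/2, 45/2)

C = (21/2, 45/2)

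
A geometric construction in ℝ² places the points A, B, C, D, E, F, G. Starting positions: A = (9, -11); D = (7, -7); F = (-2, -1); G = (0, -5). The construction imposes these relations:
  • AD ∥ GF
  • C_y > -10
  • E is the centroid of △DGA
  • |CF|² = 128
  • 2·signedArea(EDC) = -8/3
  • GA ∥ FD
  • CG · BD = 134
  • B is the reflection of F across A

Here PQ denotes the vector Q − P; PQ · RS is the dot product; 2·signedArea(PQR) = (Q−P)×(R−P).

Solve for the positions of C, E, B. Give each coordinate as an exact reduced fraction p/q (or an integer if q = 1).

1. E_x = 16/3  [E is the centroid of △DGA]
2. E_y = -23/3  [E is the centroid of △DGA]
   → E = (16/3, -23/3)
3. B_x = 20  [B is the reflection of F across A]
4. B_y = -21  [B is the reflection of F across A]
   → B = (20, -21)
5. C_x = 6  [CG · BD = 134 ∩ 2·signedArea(EDC) = -8/3]
6. C_y = -9  [CG · BD = 134 ∩ 2·signedArea(EDC) = -8/3]
   → C = (6, -9)

B = (20, -21)
C = (6, -9)
E = (16/3, -23/3)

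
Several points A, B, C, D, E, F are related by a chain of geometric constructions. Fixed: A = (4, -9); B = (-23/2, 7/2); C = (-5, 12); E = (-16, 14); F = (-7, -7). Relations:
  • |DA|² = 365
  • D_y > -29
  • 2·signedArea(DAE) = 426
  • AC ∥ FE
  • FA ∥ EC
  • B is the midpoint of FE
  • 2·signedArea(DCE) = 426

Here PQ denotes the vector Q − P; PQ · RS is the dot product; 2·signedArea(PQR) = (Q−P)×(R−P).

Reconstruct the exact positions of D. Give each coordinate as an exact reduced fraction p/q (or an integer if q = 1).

1. D_x = 2  [2·signedArea(DAE) = 426 ∩ 2·signedArea(DCE) = 426]
2. D_y = -28  [2·signedArea(DAE) = 426 ∩ 2·signedArea(DCE) = 426]
   → D = (2, -28)

D = (2, -28)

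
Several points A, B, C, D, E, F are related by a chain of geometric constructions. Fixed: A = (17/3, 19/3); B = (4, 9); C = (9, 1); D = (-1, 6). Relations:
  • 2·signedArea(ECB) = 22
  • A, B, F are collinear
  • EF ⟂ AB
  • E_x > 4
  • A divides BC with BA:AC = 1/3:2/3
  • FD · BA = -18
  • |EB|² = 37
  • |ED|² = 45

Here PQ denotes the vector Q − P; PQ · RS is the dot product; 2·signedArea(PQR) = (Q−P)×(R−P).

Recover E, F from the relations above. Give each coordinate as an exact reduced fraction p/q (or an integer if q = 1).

1. E_x = 5  [line -8·x + -5·y + 55 = 0 ∩ |EB|² = 37]
2. E_y = 3  [line -8·x + -5·y + 55 = 0 ∩ |EB|² = 37]
   → E = (5, 3)
3. F_x = 621/89  [A, B, F are collinear ∩ EF ⟂ AB]
4. F_y = 377/89  [A, B, F are collinear ∩ EF ⟂ AB]
   → F = (621/89, 377/89)

E = (5, 3)
F = (621/89, 377/89)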